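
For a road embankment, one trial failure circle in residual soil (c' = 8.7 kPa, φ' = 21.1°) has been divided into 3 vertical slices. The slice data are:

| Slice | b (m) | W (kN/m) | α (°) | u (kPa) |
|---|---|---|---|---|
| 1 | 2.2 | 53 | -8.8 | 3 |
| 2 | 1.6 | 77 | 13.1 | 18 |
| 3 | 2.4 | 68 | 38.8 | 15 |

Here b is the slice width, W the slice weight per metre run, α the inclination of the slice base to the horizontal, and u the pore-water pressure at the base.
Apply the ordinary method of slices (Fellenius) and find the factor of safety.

Ordinary method of slices: FS = Σ[c'·Δl_i + (W_i cosα_i − u_i·Δl_i)·tanφ'] / Σ W_i sinα_i, with Δl_i = b_i / cosα_i.
Slice 1: Δl = 2.2/cos(-8.8°) = 2.226 m; N'_1 = 53·cos(-8.8°) − 3·2.226 = 45.7; c'Δl = 19.37; W sinα = -8.1
Slice 2: Δl = 1.6/cos13.1° = 1.643 m; N'_2 = 77·cos13.1° − 18·1.643 = 45.4; c'Δl = 14.29; W sinα = 17.5
Slice 3: Δl = 2.4/cos38.8° = 3.080 m; N'_3 = 68·cos38.8° − 15·3.080 = 6.8; c'Δl = 26.79; W sinα = 42.6
Σc'Δl = 60.5 kN/m; ΣN' = 97.9 kN/m; ΣW sinα = 52.0 kN/m
Resisting = 60.5 + 97.9·tan21.1° = 60.5 + 37.8 = 98.2 kN/m
FS = 98.2 / 52.0 = 1.891

FS = 1.89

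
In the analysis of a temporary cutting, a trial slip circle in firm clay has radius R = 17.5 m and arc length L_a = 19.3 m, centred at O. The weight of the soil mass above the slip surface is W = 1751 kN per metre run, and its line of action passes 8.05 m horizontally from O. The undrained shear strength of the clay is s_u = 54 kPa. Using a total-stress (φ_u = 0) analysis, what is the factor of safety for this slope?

Taking moments about the centre O, the resisting moment is provided by the undrained shear strength acting along the arc:
M_R = s_u·L_a·R = 54·19.30·17.5 = 18238.5 kN·m/m
M_D = W·d = 1751·8.05 = 14095.6 kN·m/m
FS = M_R / M_D = 18238.5 / 14095.6 = 1.294

FS = 1.29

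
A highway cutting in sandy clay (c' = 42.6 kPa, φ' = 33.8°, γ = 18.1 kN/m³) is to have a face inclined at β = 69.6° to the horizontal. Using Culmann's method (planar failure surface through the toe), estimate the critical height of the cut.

H_c = 38.81 m

Culmann's analysis gives the critical failure plane at α_cr = (β + φ')/2 = (69.6 + 33.8)/2 = 51.7°, and the critical height
H_c = (4c'/γ) · sinβ cosφ' / [1 − cos(β − φ')]
    = (4·42.6/18.1) · sin69.6°·cos33.8° / [1 − cos(35.8°)]
    = 9.414 · 0.9373·0.8310 / [1 − 0.8111]
    = 9.414 · 0.7789 / 0.1889
    = 38.81 m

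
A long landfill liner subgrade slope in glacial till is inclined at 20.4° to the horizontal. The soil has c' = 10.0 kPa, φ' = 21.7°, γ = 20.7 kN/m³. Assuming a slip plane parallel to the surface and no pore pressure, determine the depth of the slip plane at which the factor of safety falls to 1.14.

Setting FS = 1.14 in FS = [c' + γz cos²β tanφ'] / [γz sinβ cosβ] and solving for z:
z = c' / [γ cosβ (FS·sinβ − cosβ·tanφ')]
  = 10.0 / [20.7·cos20.4°·(1.14·sin20.4° − cos20.4°·tan21.7°)]
  = 10.0 / [20.7·0.9373·(1.14·0.3486 − 0.9373·0.3979)]
  = 10.0 / 0.4731 = 21.139 m

z = 21.14 m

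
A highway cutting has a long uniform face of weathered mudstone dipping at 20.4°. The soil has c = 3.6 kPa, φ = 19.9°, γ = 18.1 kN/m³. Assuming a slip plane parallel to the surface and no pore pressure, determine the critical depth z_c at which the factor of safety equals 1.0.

z_c = 22.87 m

Setting FS = 1.00 in FS = [c + γz cos²β tanφ] / [γz sinβ cosβ] and solving for z:
z = c / [γ cosβ (FS·sinβ − cosβ·tanφ)]
  = 3.6 / [18.1·cos20.4°·(1.00·sin20.4° − cos20.4°·tan19.9°)]
  = 3.6 / [18.1·0.9373·(1.00·0.3486 − 0.9373·0.3620)]
  = 3.6 / 0.1574 = 22.865 m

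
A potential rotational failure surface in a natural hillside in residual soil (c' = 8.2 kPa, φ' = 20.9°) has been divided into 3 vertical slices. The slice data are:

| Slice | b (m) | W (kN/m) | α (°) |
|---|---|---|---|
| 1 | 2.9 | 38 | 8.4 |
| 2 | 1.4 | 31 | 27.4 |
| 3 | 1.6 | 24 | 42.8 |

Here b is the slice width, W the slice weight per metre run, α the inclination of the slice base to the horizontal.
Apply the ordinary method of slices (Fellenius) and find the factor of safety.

FS = 2.39

Ordinary method of slices: FS = Σ[c'·Δl_i + (W_i cosα_i)·tanφ'] / Σ W_i sinα_i, with Δl_i = b_i / cosα_i.
Slice 1: Δl = 2.9/cos8.4° = 2.931 m; N'_1 = 38·cos8.4° = 37.6; c'Δl = 24.04; W sinα = 5.6
Slice 2: Δl = 1.4/cos27.4° = 1.577 m; N'_2 = 31·cos27.4° = 27.5; c'Δl = 12.93; W sinα = 14.3
Slice 3: Δl = 1.6/cos42.8° = 2.181 m; N'_3 = 24·cos42.8° = 17.6; c'Δl = 17.88; W sinα = 16.3
Σc'Δl = 54.8 kN/m; ΣN' = 82.7 kN/m; ΣW sinα = 36.1 kN/m
Resisting = 54.8 + 82.7·tan20.9° = 54.8 + 31.6 = 86.4 kN/m
FS = 86.4 / 36.1 = 2.393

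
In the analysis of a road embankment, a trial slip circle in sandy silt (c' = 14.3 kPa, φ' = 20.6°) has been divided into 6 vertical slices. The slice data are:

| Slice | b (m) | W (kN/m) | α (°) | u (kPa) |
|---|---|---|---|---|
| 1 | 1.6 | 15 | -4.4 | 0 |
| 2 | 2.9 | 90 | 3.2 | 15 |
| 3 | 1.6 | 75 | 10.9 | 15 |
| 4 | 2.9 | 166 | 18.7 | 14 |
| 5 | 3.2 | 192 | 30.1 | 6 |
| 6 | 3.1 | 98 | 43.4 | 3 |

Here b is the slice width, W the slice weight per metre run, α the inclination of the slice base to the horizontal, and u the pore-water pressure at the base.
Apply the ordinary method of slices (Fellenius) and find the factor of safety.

FS = 1.73

Ordinary method of slices: FS = Σ[c'·Δl_i + (W_i cosα_i − u_i·Δl_i)·tanφ'] / Σ W_i sinα_i, with Δl_i = b_i / cosα_i.
Slice 1: Δl = 1.6/cos(-4.4°) = 1.605 m; N'_1 = 15·cos(-4.4°) − 0·1.605 = 15.0; c'Δl = 22.95; W sinα = -1.2
Slice 2: Δl = 2.9/cos3.2° = 2.905 m; N'_2 = 90·cos3.2° − 15·2.905 = 46.3; c'Δl = 41.53; W sinα = 5.0
Slice 3: Δl = 1.6/cos10.9° = 1.629 m; N'_3 = 75·cos10.9° − 15·1.629 = 49.2; c'Δl = 23.30; W sinα = 14.2
Slice 4: Δl = 2.9/cos18.7° = 3.062 m; N'_4 = 166·cos18.7° − 14·3.062 = 114.4; c'Δl = 43.78; W sinα = 53.2
Slice 5: Δl = 3.2/cos30.1° = 3.699 m; N'_5 = 192·cos30.1° − 6·3.699 = 143.9; c'Δl = 52.89; W sinα = 96.3
Slice 6: Δl = 3.1/cos43.4° = 4.267 m; N'_6 = 98·cos43.4° − 3·4.267 = 58.4; c'Δl = 61.01; W sinα = 67.3
Σc'Δl = 245.5 kN/m; ΣN' = 427.1 kN/m; ΣW sinα = 234.9 kN/m
Resisting = 245.5 + 427.1·tan20.6° = 245.5 + 160.6 = 406.0 kN/m
FS = 406.0 / 234.9 = 1.728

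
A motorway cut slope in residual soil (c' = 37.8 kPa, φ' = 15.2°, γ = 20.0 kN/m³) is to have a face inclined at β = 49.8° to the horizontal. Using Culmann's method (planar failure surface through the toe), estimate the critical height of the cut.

Culmann's analysis gives the critical failure plane at α_cr = (β + φ')/2 = (49.8 + 15.2)/2 = 32.5°, and the critical height
H_c = (4c'/γ) · sinβ cosφ' / [1 − cos(β − φ')]
    = (4·37.8/20.0) · sin49.8°·cos15.2° / [1 − cos(34.6°)]
    = 7.560 · 0.7638·0.9650 / [1 − 0.8231]
    = 7.560 · 0.7371 / 0.1769
    = 31.51 m

H_c = 31.51 m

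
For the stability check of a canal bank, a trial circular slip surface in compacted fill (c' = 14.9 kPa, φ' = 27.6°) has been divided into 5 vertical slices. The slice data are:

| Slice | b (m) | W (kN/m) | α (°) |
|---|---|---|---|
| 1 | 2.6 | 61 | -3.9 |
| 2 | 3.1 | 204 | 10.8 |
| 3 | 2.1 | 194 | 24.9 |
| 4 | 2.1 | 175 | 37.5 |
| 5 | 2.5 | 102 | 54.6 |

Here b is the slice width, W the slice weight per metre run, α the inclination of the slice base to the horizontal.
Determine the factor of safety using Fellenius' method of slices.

FS = 1.82

Ordinary method of slices: FS = Σ[c'·Δl_i + (W_i cosα_i)·tanφ'] / Σ W_i sinα_i, with Δl_i = b_i / cosα_i.
Slice 1: Δl = 2.6/cos(-3.9°) = 2.606 m; N'_1 = 61·cos(-3.9°) = 60.9; c'Δl = 38.83; W sinα = -4.1
Slice 2: Δl = 3.1/cos10.8° = 3.156 m; N'_2 = 204·cos10.8° = 200.4; c'Δl = 47.02; W sinα = 38.2
Slice 3: Δl = 2.1/cos24.9° = 2.315 m; N'_3 = 194·cos24.9° = 176.0; c'Δl = 34.50; W sinα = 81.7
Slice 4: Δl = 2.1/cos37.5° = 2.647 m; N'_4 = 175·cos37.5° = 138.8; c'Δl = 39.44; W sinα = 106.5
Slice 5: Δl = 2.5/cos54.6° = 4.316 m; N'_5 = 102·cos54.6° = 59.1; c'Δl = 64.30; W sinα = 83.1
Σc'Δl = 224.1 kN/m; ΣN' = 635.1 kN/m; ΣW sinα = 305.4 kN/m
Resisting = 224.1 + 635.1·tan27.6° = 224.1 + 332.0 = 556.1 kN/m
FS = 556.1 / 305.4 = 1.821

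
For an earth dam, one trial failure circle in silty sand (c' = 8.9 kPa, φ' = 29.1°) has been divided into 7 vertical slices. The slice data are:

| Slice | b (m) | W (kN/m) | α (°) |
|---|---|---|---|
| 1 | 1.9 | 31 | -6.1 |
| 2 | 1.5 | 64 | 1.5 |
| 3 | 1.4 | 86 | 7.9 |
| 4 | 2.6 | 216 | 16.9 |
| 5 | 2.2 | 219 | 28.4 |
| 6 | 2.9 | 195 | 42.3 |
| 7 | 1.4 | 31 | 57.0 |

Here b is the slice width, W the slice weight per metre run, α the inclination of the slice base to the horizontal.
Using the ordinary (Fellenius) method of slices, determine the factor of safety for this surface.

Ordinary method of slices: FS = Σ[c'·Δl_i + (W_i cosα_i)·tanφ'] / Σ W_i sinα_i, with Δl_i = b_i / cosα_i.
Slice 1: Δl = 1.9/cos(-6.1°) = 1.911 m; N'_1 = 31·cos(-6.1°) = 30.8; c'Δl = 17.01; W sinα = -3.3
Slice 2: Δl = 1.5/cos1.5° = 1.501 m; N'_2 = 64·cos1.5° = 64.0; c'Δl = 13.35; W sinα = 1.7
Slice 3: Δl = 1.4/cos7.9° = 1.413 m; N'_3 = 86·cos7.9° = 85.2; c'Δl = 12.58; W sinα = 11.8
Slice 4: Δl = 2.6/cos16.9° = 2.717 m; N'_4 = 216·cos16.9° = 206.7; c'Δl = 24.18; W sinα = 62.8
Slice 5: Δl = 2.2/cos28.4° = 2.501 m; N'_5 = 219·cos28.4° = 192.6; c'Δl = 22.26; W sinα = 104.2
Slice 6: Δl = 2.9/cos42.3° = 3.921 m; N'_6 = 195·cos42.3° = 144.2; c'Δl = 34.90; W sinα = 131.2
Slice 7: Δl = 1.4/cos57.0° = 2.571 m; N'_7 = 31·cos57.0° = 16.9; c'Δl = 22.88; W sinα = 26.0
Σc'Δl = 147.2 kN/m; ΣN' = 740.4 kN/m; ΣW sinα = 334.4 kN/m
Resisting = 147.2 + 740.4·tan29.1° = 147.2 + 412.1 = 559.3 kN/m
FS = 559.3 / 334.4 = 1.672

FS = 1.67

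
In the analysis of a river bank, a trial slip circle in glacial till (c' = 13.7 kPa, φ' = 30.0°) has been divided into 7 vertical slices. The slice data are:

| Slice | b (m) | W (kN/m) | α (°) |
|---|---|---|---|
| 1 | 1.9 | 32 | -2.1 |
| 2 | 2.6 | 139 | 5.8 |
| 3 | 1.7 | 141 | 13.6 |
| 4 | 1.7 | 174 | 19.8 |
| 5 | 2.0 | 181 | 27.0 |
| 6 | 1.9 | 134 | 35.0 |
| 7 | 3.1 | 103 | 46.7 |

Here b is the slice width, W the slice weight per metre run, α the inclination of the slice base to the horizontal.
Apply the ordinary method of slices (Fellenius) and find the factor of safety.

Ordinary method of slices: FS = Σ[c'·Δl_i + (W_i cosα_i)·tanφ'] / Σ W_i sinα_i, with Δl_i = b_i / cosα_i.
Slice 1: Δl = 1.9/cos(-2.1°) = 1.901 m; N'_1 = 32·cos(-2.1°) = 32.0; c'Δl = 26.05; W sinα = -1.2
Slice 2: Δl = 2.6/cos5.8° = 2.613 m; N'_2 = 139·cos5.8° = 138.3; c'Δl = 35.80; W sinα = 14.0
Slice 3: Δl = 1.7/cos13.6° = 1.749 m; N'_3 = 141·cos13.6° = 137.0; c'Δl = 23.96; W sinα = 33.2
Slice 4: Δl = 1.7/cos19.8° = 1.807 m; N'_4 = 174·cos19.8° = 163.7; c'Δl = 24.75; W sinα = 58.9
Slice 5: Δl = 2.0/cos27.0° = 2.245 m; N'_5 = 181·cos27.0° = 161.3; c'Δl = 30.75; W sinα = 82.2
Slice 6: Δl = 1.9/cos35.0° = 2.319 m; N'_6 = 134·cos35.0° = 109.8; c'Δl = 31.78; W sinα = 76.9
Slice 7: Δl = 3.1/cos46.7° = 4.520 m; N'_7 = 103·cos46.7° = 70.6; c'Δl = 61.93; W sinα = 75.0
Σc'Δl = 235.0 kN/m; ΣN' = 812.7 kN/m; ΣW sinα = 339.0 kN/m
Resisting = 235.0 + 812.7·tan30.0° = 235.0 + 469.2 = 704.2 kN/m
FS = 704.2 / 339.0 = 2.078

FS = 2.08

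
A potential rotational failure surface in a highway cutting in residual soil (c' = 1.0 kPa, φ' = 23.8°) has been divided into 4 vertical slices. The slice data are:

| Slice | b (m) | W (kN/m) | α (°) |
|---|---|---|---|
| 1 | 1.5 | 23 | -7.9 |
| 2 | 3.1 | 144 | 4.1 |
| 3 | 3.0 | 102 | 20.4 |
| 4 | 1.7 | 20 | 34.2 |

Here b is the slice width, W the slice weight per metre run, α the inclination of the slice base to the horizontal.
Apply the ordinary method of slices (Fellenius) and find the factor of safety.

Ordinary method of slices: FS = Σ[c'·Δl_i + (W_i cosα_i)·tanφ'] / Σ W_i sinα_i, with Δl_i = b_i / cosα_i.
Slice 1: Δl = 1.5/cos(-7.9°) = 1.514 m; N'_1 = 23·cos(-7.9°) = 22.8; c'Δl = 1.51; W sinα = -3.2
Slice 2: Δl = 3.1/cos4.1° = 3.108 m; N'_2 = 144·cos4.1° = 143.6; c'Δl = 3.11; W sinα = 10.3
Slice 3: Δl = 3.0/cos20.4° = 3.201 m; N'_3 = 102·cos20.4° = 95.6; c'Δl = 3.20; W sinα = 35.6
Slice 4: Δl = 1.7/cos34.2° = 2.055 m; N'_4 = 20·cos34.2° = 16.5; c'Δl = 2.06; W sinα = 11.2
Σc'Δl = 9.9 kN/m; ΣN' = 278.6 kN/m; ΣW sinα = 53.9 kN/m
Resisting = 9.9 + 278.6·tan23.8° = 9.9 + 122.9 = 132.7 kN/m
FS = 132.7 / 53.9 = 2.461

FS = 2.46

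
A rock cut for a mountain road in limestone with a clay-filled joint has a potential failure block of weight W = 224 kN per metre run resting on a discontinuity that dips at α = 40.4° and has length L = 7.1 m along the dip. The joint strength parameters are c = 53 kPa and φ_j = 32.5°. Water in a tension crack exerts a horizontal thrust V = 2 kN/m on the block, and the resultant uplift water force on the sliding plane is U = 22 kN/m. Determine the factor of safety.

Resolving the block weight along and normal to the plane and applying the Mohr–Coulomb strength on the joint:
N' = W cosα − U − V sinα = 224·cos40.4° − 22 − 2·sin40.4° = 147.3 kN/m
Driving force T = W sinα + V cosα = 224·sin40.4° + 2·cos40.4° = 146.7 kN/m
Resisting force R = c·L + N'·tanφ_j = 53·7.1 + 147.3·tan32.5° = 376.3 + 93.8 = 470.1 kN/m
FS = R / T = 470.1 / 146.7 = 3.205

FS = 3.20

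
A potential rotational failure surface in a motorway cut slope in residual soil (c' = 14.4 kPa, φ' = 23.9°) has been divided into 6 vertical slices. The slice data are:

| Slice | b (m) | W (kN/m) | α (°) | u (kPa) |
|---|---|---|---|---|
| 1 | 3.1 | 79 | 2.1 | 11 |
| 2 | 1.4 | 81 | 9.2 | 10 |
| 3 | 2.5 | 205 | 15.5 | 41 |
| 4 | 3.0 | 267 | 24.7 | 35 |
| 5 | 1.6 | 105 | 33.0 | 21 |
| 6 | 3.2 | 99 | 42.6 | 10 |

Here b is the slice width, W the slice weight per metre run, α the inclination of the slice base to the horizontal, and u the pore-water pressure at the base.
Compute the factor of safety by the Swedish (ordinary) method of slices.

FS = 1.37

Ordinary method of slices: FS = Σ[c'·Δl_i + (W_i cosα_i − u_i·Δl_i)·tanφ'] / Σ W_i sinα_i, with Δl_i = b_i / cosα_i.
Slice 1: Δl = 3.1/cos2.1° = 3.102 m; N'_1 = 79·cos2.1° − 11·3.102 = 44.8; c'Δl = 44.67; W sinα = 2.9
Slice 2: Δl = 1.4/cos9.2° = 1.418 m; N'_2 = 81·cos9.2° − 10·1.418 = 65.8; c'Δl = 20.42; W sinα = 13.0
Slice 3: Δl = 2.5/cos15.5° = 2.594 m; N'_3 = 205·cos15.5° − 41·2.594 = 91.2; c'Δl = 37.36; W sinα = 54.8
Slice 4: Δl = 3.0/cos24.7° = 3.302 m; N'_4 = 267·cos24.7° − 35·3.302 = 127.0; c'Δl = 47.55; W sinα = 111.6
Slice 5: Δl = 1.6/cos33.0° = 1.908 m; N'_5 = 105·cos33.0° − 21·1.908 = 48.0; c'Δl = 27.47; W sinα = 57.2
Slice 6: Δl = 3.2/cos42.6° = 4.347 m; N'_6 = 99·cos42.6° − 10·4.347 = 29.4; c'Δl = 62.60; W sinα = 67.0
Σc'Δl = 240.1 kN/m; ΣN' = 406.2 kN/m; ΣW sinα = 306.4 kN/m
Resisting = 240.1 + 406.2·tan23.9° = 240.1 + 180.0 = 420.1 kN/m
FS = 420.1 / 306.4 = 1.371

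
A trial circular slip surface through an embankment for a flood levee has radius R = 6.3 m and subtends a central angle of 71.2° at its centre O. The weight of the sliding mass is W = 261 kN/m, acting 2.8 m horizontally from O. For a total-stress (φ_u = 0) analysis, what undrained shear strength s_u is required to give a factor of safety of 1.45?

s_u = 21.5 kPa

FS = s_u·L_a·R / (W·d), so s_u = FS·W·d / (L_a·R).
Arc length L_a = R·θ = 6.3·(71.2°·π/180) = 6.3·1.2427 = 7.83 m
s_u = 1.45·261·2.8 / (7.83·6.3) = 1059.7 / 49.32 = 21.48 kPa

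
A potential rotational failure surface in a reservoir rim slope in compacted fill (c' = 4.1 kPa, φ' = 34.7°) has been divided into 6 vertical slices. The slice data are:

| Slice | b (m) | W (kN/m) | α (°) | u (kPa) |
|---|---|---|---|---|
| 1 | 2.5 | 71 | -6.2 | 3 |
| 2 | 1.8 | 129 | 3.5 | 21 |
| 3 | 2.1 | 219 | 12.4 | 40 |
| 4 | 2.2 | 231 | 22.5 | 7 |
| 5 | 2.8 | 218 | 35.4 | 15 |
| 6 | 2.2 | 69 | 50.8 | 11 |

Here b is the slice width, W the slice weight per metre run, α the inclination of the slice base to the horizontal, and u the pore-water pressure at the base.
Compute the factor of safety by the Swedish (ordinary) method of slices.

FS = 1.54

Ordinary method of slices: FS = Σ[c'·Δl_i + (W_i cosα_i − u_i·Δl_i)·tanφ'] / Σ W_i sinα_i, with Δl_i = b_i / cosα_i.
Slice 1: Δl = 2.5/cos(-6.2°) = 2.515 m; N'_1 = 71·cos(-6.2°) − 3·2.515 = 63.0; c'Δl = 10.31; W sinα = -7.7
Slice 2: Δl = 1.8/cos3.5° = 1.803 m; N'_2 = 129·cos3.5° − 21·1.803 = 90.9; c'Δl = 7.39; W sinα = 7.9
Slice 3: Δl = 2.1/cos12.4° = 2.150 m; N'_3 = 219·cos12.4° − 40·2.150 = 127.9; c'Δl = 8.82; W sinα = 47.0
Slice 4: Δl = 2.2/cos22.5° = 2.381 m; N'_4 = 231·cos22.5° − 7·2.381 = 196.7; c'Δl = 9.76; W sinα = 88.4
Slice 5: Δl = 2.8/cos35.4° = 3.435 m; N'_5 = 218·cos35.4° − 15·3.435 = 126.2; c'Δl = 14.08; W sinα = 126.3
Slice 6: Δl = 2.2/cos50.8° = 3.481 m; N'_6 = 69·cos50.8° − 11·3.481 = 5.3; c'Δl = 14.27; W sinα = 53.5
Σc'Δl = 64.6 kN/m; ΣN' = 610.1 kN/m; ΣW sinα = 315.4 kN/m
Resisting = 64.6 + 610.1·tan34.7° = 64.6 + 422.4 = 487.1 kN/m
FS = 487.1 / 315.4 = 1.544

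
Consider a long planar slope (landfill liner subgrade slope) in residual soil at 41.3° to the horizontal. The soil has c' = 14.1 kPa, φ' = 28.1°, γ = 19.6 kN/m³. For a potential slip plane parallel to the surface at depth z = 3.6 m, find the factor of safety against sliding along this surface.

FS = 1.01

For an infinite slope with a slip plane parallel to the surface (no pore pressure): FS = [c' + γz cos²β tanφ'] / [γz sinβ cosβ].
γz = 19.6·3.6 = 70.56 kN/m²
Numerator = 14.1 + 70.56·cos²41.3°·tan28.1° = 14.1 + 70.56·0.5644·0.5340 = 35.364 kPa
Denominator = 70.56·sin41.3°·cos41.3° = 70.56·0.6600·0.7513 = 34.986 kPa
FS = 35.364 / 34.986 = 1.011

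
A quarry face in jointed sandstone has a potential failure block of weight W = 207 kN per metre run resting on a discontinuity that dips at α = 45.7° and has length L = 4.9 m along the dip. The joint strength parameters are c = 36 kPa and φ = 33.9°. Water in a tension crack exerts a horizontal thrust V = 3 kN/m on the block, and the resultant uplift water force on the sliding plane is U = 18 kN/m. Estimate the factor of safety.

FS = 1.73

Resolving the block weight along and normal to the plane and applying the Mohr–Coulomb strength on the joint:
N' = W cosα − U − V sinα = 207·cos45.7° − 18 − 3·sin45.7° = 124.4 kN/m
Driving force T = W sinα + V cosα = 207·sin45.7° + 3·cos45.7° = 150.2 kN/m
Resisting force R = c·L + N'·tanφ = 36·4.9 + 124.4·tan33.9° = 176.4 + 83.6 = 260.0 kN/m
FS = R / T = 260.0 / 150.2 = 1.731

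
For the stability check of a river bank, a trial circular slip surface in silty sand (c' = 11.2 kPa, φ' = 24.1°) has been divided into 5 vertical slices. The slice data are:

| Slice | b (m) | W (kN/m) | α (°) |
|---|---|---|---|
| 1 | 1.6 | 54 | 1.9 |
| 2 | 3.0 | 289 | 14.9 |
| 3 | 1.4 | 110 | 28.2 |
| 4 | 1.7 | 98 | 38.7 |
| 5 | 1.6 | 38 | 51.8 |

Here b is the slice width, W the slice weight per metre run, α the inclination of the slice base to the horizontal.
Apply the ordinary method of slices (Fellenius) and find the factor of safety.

Ordinary method of slices: FS = Σ[c'·Δl_i + (W_i cosα_i)·tanφ'] / Σ W_i sinα_i, with Δl_i = b_i / cosα_i.
Slice 1: Δl = 1.6/cos1.9° = 1.601 m; N'_1 = 54·cos1.9° = 54.0; c'Δl = 17.93; W sinα = 1.8
Slice 2: Δl = 3.0/cos14.9° = 3.104 m; N'_2 = 289·cos14.9° = 279.3; c'Δl = 34.77; W sinα = 74.3
Slice 3: Δl = 1.4/cos28.2° = 1.589 m; N'_3 = 110·cos28.2° = 96.9; c'Δl = 17.79; W sinα = 52.0
Slice 4: Δl = 1.7/cos38.7° = 2.178 m; N'_4 = 98·cos38.7° = 76.5; c'Δl = 24.40; W sinα = 61.3
Slice 5: Δl = 1.6/cos51.8° = 2.587 m; N'_5 = 38·cos51.8° = 23.5; c'Δl = 28.98; W sinα = 29.9
Σc'Δl = 123.9 kN/m; ΣN' = 530.2 kN/m; ΣW sinα = 219.2 kN/m
Resisting = 123.9 + 530.2·tan24.1° = 123.9 + 237.2 = 361.0 kN/m
FS = 361.0 / 219.2 = 1.647

FS = 1.65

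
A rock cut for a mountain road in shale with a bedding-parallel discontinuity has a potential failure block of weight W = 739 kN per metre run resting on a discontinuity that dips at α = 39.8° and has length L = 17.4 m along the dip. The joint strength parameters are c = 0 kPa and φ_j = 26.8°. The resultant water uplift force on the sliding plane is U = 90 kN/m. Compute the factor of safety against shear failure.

FS = 0.51

Resolving the block weight along and normal to the plane and applying the Mohr–Coulomb strength on the joint:
N' = W cosα − U = 739·cos39.8° − 90 = 477.8 kN/m
Driving force T = W sinα = 739·sin39.8° = 473.0 kN/m
Resisting force R = c·L + N'·tanφ_j = 0·17.4 + 477.8·tan26.8° = 0.0 + 241.3 = 241.3 kN/m
FS = R / T = 241.3 / 473.0 = 0.510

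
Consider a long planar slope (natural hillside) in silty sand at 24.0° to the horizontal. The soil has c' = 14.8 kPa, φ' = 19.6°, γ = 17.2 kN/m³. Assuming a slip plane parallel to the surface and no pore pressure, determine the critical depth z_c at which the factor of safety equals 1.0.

Setting FS = 1.00 in FS = [c' + γz cos²β tanφ'] / [γz sinβ cosβ] and solving for z:
z = c' / [γ cosβ (FS·sinβ − cosβ·tanφ')]
  = 14.8 / [17.2·cos24.0°·(1.00·sin24.0° − cos24.0°·tan19.6°)]
  = 14.8 / [17.2·0.9135·(1.00·0.4067 − 0.9135·0.3561)]
  = 14.8 / 1.2796 = 11.566 m

z_c = 11.57 m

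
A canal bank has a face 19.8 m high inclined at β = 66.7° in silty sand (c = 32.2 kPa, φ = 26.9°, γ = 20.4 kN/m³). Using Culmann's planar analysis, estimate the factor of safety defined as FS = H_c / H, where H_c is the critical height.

H_c = (4c/γ) · sinβ cosφ / [1 − cos(β − φ)]
    = (4·32.2/20.4) · sin66.7°·cos26.9° / [1 − cos39.8°]
    = 6.314 · 0.8191 / 0.2317 = 22.32 m
FS = H_c / H = 22.32 / 19.8 = 1.127

FS = 1.13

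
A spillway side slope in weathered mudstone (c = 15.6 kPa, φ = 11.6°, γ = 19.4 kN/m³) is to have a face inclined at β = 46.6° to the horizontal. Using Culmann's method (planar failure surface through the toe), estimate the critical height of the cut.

Culmann's analysis gives the critical failure plane at α_cr = (β + φ)/2 = (46.6 + 11.6)/2 = 29.1°, and the critical height
H_c = (4c/γ) · sinβ cosφ / [1 − cos(β − φ)]
    = (4·15.6/19.4) · sin46.6°·cos11.6° / [1 − cos(35.0°)]
    = 3.216 · 0.7266·0.9796 / [1 − 0.8192]
    = 3.216 · 0.7117 / 0.1808
    = 12.66 m

H_c = 12.66 m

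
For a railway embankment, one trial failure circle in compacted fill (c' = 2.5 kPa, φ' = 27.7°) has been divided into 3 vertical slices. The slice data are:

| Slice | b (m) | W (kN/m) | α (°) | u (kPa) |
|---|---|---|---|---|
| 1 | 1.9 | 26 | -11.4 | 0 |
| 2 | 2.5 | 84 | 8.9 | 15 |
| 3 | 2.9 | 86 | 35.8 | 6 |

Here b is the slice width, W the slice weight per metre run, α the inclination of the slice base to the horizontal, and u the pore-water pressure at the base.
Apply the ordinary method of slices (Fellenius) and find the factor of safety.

Ordinary method of slices: FS = Σ[c'·Δl_i + (W_i cosα_i − u_i·Δl_i)·tanφ'] / Σ W_i sinα_i, with Δl_i = b_i / cosα_i.
Slice 1: Δl = 1.9/cos(-11.4°) = 1.938 m; N'_1 = 26·cos(-11.4°) − 0·1.938 = 25.5; c'Δl = 4.85; W sinα = -5.1
Slice 2: Δl = 2.5/cos8.9° = 2.530 m; N'_2 = 84·cos8.9° − 15·2.530 = 45.0; c'Δl = 6.33; W sinα = 13.0
Slice 3: Δl = 2.9/cos35.8° = 3.576 m; N'_3 = 86·cos35.8° − 6·3.576 = 48.3; c'Δl = 8.94; W sinα = 50.3
Σc'Δl = 20.1 kN/m; ΣN' = 118.8 kN/m; ΣW sinα = 58.2 kN/m
Resisting = 20.1 + 118.8·tan27.7° = 20.1 + 62.4 = 82.5 kN/m
FS = 82.5 / 58.2 = 1.418

FS = 1.42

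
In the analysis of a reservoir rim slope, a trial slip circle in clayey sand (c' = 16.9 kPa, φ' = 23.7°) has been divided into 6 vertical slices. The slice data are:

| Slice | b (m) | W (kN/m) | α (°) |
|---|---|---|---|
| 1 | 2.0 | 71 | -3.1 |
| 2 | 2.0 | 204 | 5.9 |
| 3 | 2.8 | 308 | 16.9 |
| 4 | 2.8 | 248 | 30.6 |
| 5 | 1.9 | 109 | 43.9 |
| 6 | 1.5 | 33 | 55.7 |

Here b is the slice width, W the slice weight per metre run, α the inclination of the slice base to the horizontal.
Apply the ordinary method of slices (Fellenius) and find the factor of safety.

Ordinary method of slices: FS = Σ[c'·Δl_i + (W_i cosα_i)·tanφ'] / Σ W_i sinα_i, with Δl_i = b_i / cosα_i.
Slice 1: Δl = 2.0/cos(-3.1°) = 2.003 m; N'_1 = 71·cos(-3.1°) = 70.9; c'Δl = 33.85; W sinα = -3.8
Slice 2: Δl = 2.0/cos5.9° = 2.011 m; N'_2 = 204·cos5.9° = 202.9; c'Δl = 33.98; W sinα = 21.0
Slice 3: Δl = 2.8/cos16.9° = 2.926 m; N'_3 = 308·cos16.9° = 294.7; c'Δl = 49.46; W sinα = 89.5
Slice 4: Δl = 2.8/cos30.6° = 3.253 m; N'_4 = 248·cos30.6° = 213.5; c'Δl = 54.98; W sinα = 126.2
Slice 5: Δl = 1.9/cos43.9° = 2.637 m; N'_5 = 109·cos43.9° = 78.5; c'Δl = 44.56; W sinα = 75.6
Slice 6: Δl = 1.5/cos55.7° = 2.662 m; N'_6 = 33·cos55.7° = 18.6; c'Δl = 44.98; W sinα = 27.3
Σc'Δl = 261.8 kN/m; ΣN' = 879.1 kN/m; ΣW sinα = 335.8 kN/m
Resisting = 261.8 + 879.1·tan23.7° = 261.8 + 385.9 = 647.7 kN/m
FS = 647.7 / 335.8 = 1.929

FS = 1.93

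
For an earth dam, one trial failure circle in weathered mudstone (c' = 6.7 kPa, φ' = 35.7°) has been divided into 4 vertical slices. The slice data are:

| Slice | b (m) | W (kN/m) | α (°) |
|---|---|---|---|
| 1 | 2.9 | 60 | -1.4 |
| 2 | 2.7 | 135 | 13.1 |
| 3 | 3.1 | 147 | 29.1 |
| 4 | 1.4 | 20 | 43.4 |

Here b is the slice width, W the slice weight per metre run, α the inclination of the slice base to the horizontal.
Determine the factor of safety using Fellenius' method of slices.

Ordinary method of slices: FS = Σ[c'·Δl_i + (W_i cosα_i)·tanφ'] / Σ W_i sinα_i, with Δl_i = b_i / cosα_i.
Slice 1: Δl = 2.9/cos(-1.4°) = 2.901 m; N'_1 = 60·cos(-1.4°) = 60.0; c'Δl = 19.44; W sinα = -1.5
Slice 2: Δl = 2.7/cos13.1° = 2.772 m; N'_2 = 135·cos13.1° = 131.5; c'Δl = 18.57; W sinα = 30.6
Slice 3: Δl = 3.1/cos29.1° = 3.548 m; N'_3 = 147·cos29.1° = 128.4; c'Δl = 23.77; W sinα = 71.5
Slice 4: Δl = 1.4/cos43.4° = 1.927 m; N'_4 = 20·cos43.4° = 14.5; c'Δl = 12.91; W sinα = 13.7
Σc'Δl = 74.7 kN/m; ΣN' = 334.4 kN/m; ΣW sinα = 114.4 kN/m
Resisting = 74.7 + 334.4·tan35.7° = 74.7 + 240.3 = 315.0 kN/m
FS = 315.0 / 114.4 = 2.754

FS = 2.75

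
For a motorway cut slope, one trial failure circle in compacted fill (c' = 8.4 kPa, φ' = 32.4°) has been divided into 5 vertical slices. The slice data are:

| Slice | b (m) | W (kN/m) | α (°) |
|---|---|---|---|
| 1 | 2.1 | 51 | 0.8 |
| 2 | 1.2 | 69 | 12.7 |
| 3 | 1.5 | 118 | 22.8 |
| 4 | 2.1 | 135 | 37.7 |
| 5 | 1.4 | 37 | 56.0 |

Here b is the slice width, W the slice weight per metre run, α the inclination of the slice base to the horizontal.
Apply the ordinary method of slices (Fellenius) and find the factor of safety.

Ordinary method of slices: FS = Σ[c'·Δl_i + (W_i cosα_i)·tanφ'] / Σ W_i sinα_i, with Δl_i = b_i / cosα_i.
Slice 1: Δl = 2.1/cos0.8° = 2.100 m; N'_1 = 51·cos0.8° = 51.0; c'Δl = 17.64; W sinα = 0.7
Slice 2: Δl = 1.2/cos12.7° = 1.230 m; N'_2 = 69·cos12.7° = 67.3; c'Δl = 10.33; W sinα = 15.2
Slice 3: Δl = 1.5/cos22.8° = 1.627 m; N'_3 = 118·cos22.8° = 108.8; c'Δl = 13.67; W sinα = 45.7
Slice 4: Δl = 2.1/cos37.7° = 2.654 m; N'_4 = 135·cos37.7° = 106.8; c'Δl = 22.29; W sinα = 82.6
Slice 5: Δl = 1.4/cos56.0° = 2.504 m; N'_5 = 37·cos56.0° = 20.7; c'Δl = 21.03; W sinα = 30.7
Σc'Δl = 85.0 kN/m; ΣN' = 354.6 kN/m; ΣW sinα = 174.8 kN/m
Resisting = 85.0 + 354.6·tan32.4° = 85.0 + 225.0 = 310.0 kN/m
FS = 310.0 / 174.8 = 1.773

FS = 1.77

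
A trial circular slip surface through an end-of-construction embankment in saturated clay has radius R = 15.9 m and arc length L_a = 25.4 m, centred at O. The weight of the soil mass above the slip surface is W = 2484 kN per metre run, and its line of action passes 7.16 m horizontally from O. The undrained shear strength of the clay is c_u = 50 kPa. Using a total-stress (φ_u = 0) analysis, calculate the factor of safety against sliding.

FS = 1.14

Taking moments about the centre O, the resisting moment is provided by the undrained shear strength acting along the arc:
M_R = c_u·L_a·R = 50·25.40·15.9 = 20193.0 kN·m/m
M_D = W·d = 2484·7.16 = 17785.4 kN·m/m
FS = M_R / M_D = 20193.0 / 17785.4 = 1.135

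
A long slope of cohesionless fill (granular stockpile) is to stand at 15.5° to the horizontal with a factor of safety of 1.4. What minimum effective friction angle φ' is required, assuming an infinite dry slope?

φ' = 21.2°

FS = tanφ'/tanβ ⇒ tanφ' = FS · tanβ = 1.4 · tan15.5° = 0.3883
φ' = arctan(0.3883) = 21.22°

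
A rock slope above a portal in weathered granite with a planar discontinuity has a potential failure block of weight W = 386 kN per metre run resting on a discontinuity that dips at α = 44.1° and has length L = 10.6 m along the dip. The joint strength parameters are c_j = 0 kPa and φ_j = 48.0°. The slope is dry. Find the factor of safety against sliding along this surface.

FS = 1.15

Resolving the block weight along and normal to the plane and applying the Mohr–Coulomb strength on the joint:
N' = W cosα = 386·cos44.1° = 277.2 kN/m
Driving force T = W sinα = 386·sin44.1° = 268.6 kN/m
Resisting force R = c_j·L + N'·tanφ_j = 0·10.6 + 277.2·tan48.0° = 0.0 + 307.9 = 307.9 kN/m
FS = R / T = 307.9 / 268.6 = 1.146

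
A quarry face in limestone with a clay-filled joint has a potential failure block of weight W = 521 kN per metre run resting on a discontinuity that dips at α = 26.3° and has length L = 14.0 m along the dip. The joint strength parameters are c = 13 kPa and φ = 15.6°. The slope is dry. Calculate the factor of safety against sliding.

Resolving the block weight along and normal to the plane and applying the Mohr–Coulomb strength on the joint:
N' = W cosα = 521·cos26.3° = 467.1 kN/m
Driving force T = W sinα = 521·sin26.3° = 230.8 kN/m
Resisting force R = c·L + N'·tanφ = 13·14.0 + 467.1·tan15.6° = 182.0 + 130.4 = 312.4 kN/m
FS = R / T = 312.4 / 230.8 = 1.353

FS = 1.35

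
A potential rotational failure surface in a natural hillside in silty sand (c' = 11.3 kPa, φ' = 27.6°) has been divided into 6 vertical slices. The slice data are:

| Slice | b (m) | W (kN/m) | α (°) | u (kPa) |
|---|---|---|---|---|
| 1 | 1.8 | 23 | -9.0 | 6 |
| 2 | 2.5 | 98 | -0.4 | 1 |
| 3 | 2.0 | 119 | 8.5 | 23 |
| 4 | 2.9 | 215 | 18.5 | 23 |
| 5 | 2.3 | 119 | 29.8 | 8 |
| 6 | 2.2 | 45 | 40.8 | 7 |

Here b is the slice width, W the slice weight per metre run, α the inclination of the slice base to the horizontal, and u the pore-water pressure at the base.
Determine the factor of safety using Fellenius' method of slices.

Ordinary method of slices: FS = Σ[c'·Δl_i + (W_i cosα_i − u_i·Δl_i)·tanφ'] / Σ W_i sinα_i, with Δl_i = b_i / cosα_i.
Slice 1: Δl = 1.8/cos(-9.0°) = 1.822 m; N'_1 = 23·cos(-9.0°) − 6·1.822 = 11.8; c'Δl = 20.59; W sinα = -3.6
Slice 2: Δl = 2.5/cos(-0.4°) = 2.500 m; N'_2 = 98·cos(-0.4°) − 1·2.500 = 95.5; c'Δl = 28.25; W sinα = -0.7
Slice 3: Δl = 2.0/cos8.5° = 2.022 m; N'_3 = 119·cos8.5° − 23·2.022 = 71.2; c'Δl = 22.85; W sinα = 17.6
Slice 4: Δl = 2.9/cos18.5° = 3.058 m; N'_4 = 215·cos18.5° − 23·3.058 = 133.6; c'Δl = 34.56; W sinα = 68.2
Slice 5: Δl = 2.3/cos29.8° = 2.650 m; N'_5 = 119·cos29.8° − 8·2.650 = 82.1; c'Δl = 29.95; W sinα = 59.1
Slice 6: Δl = 2.2/cos40.8° = 2.906 m; N'_6 = 45·cos40.8° − 7·2.906 = 13.7; c'Δl = 32.84; W sinα = 29.4
Σc'Δl = 169.0 kN/m; ΣN' = 407.8 kN/m; ΣW sinα = 170.1 kN/m
Resisting = 169.0 + 407.8·tan27.6° = 169.0 + 213.2 = 382.2 kN/m
FS = 382.2 / 170.1 = 2.247

FS = 2.25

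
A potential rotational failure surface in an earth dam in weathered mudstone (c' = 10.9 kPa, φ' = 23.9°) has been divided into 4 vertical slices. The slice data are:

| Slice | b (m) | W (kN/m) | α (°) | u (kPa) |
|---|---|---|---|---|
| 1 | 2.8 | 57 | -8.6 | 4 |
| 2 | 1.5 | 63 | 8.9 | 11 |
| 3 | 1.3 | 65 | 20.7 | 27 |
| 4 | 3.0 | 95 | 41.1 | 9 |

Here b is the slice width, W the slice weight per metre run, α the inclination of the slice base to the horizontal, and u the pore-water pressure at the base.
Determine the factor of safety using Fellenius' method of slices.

FS = 1.99

Ordinary method of slices: FS = Σ[c'·Δl_i + (W_i cosα_i − u_i·Δl_i)·tanφ'] / Σ W_i sinα_i, with Δl_i = b_i / cosα_i.
Slice 1: Δl = 2.8/cos(-8.6°) = 2.832 m; N'_1 = 57·cos(-8.6°) − 4·2.832 = 45.0; c'Δl = 30.87; W sinα = -8.5
Slice 2: Δl = 1.5/cos8.9° = 1.518 m; N'_2 = 63·cos8.9° − 11·1.518 = 45.5; c'Δl = 16.55; W sinα = 9.7
Slice 3: Δl = 1.3/cos20.7° = 1.390 m; N'_3 = 65·cos20.7° − 27·1.390 = 23.3; c'Δl = 15.15; W sinα = 23.0
Slice 4: Δl = 3.0/cos41.1° = 3.981 m; N'_4 = 95·cos41.1° − 9·3.981 = 35.8; c'Δl = 43.39; W sinα = 62.5
Σc'Δl = 106.0 kN/m; ΣN' = 149.6 kN/m; ΣW sinα = 86.6 kN/m
Resisting = 106.0 + 149.6·tan23.9° = 106.0 + 66.3 = 172.3 kN/m
FS = 172.3 / 86.6 = 1.988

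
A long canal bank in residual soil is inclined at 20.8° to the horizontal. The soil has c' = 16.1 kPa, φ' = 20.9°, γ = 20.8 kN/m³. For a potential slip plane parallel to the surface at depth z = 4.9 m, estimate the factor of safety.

FS = 1.48

For an infinite slope with a slip plane parallel to the surface (no pore pressure): FS = [c' + γz cos²β tanφ'] / [γz sinβ cosβ].
γz = 20.8·4.9 = 101.92 kN/m²
Numerator = 16.1 + 101.92·cos²20.8°·tan20.9° = 16.1 + 101.92·0.8739·0.3819 = 50.112 kPa
Denominator = 101.92·sin20.8°·cos20.8° = 101.92·0.3551·0.9348 = 33.834 kPa
FS = 50.112 / 33.834 = 1.481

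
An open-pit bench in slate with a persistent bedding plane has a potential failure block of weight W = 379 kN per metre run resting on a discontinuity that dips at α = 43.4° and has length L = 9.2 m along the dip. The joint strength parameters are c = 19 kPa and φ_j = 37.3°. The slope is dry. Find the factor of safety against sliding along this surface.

FS = 1.48

Resolving the block weight along and normal to the plane and applying the Mohr–Coulomb strength on the joint:
N' = W cosα = 379·cos43.4° = 275.4 kN/m
Driving force T = W sinα = 379·sin43.4° = 260.4 kN/m
Resisting force R = c·L + N'·tanφ_j = 19·9.2 + 275.4·tan37.3° = 174.8 + 209.8 = 384.6 kN/m
FS = R / T = 384.6 / 260.4 = 1.477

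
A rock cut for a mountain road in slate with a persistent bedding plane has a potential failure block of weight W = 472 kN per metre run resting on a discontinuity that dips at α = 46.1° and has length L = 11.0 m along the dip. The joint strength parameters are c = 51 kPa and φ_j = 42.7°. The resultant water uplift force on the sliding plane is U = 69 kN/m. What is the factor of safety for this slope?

FS = 2.35

Resolving the block weight along and normal to the plane and applying the Mohr–Coulomb strength on the joint:
N' = W cosα − U = 472·cos46.1° − 69 = 258.3 kN/m
Driving force T = W sinα = 472·sin46.1° = 340.1 kN/m
Resisting force R = c·L + N'·tanφ_j = 51·11.0 + 258.3·tan42.7° = 561.0 + 238.3 = 799.3 kN/m
FS = R / T = 799.3 / 340.1 = 2.350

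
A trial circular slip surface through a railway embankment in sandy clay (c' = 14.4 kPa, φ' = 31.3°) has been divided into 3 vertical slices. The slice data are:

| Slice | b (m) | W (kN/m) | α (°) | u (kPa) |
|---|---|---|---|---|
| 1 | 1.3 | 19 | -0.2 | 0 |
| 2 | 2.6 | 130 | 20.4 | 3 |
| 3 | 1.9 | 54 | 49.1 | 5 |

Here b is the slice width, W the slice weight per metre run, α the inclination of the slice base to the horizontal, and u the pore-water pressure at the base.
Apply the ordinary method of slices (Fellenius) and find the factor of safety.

FS = 2.25

Ordinary method of slices: FS = Σ[c'·Δl_i + (W_i cosα_i − u_i·Δl_i)·tanφ'] / Σ W_i sinα_i, with Δl_i = b_i / cosα_i.
Slice 1: Δl = 1.3/cos(-0.2°) = 1.300 m; N'_1 = 19·cos(-0.2°) − 0·1.300 = 19.0; c'Δl = 18.72; W sinα = -0.1
Slice 2: Δl = 2.6/cos20.4° = 2.774 m; N'_2 = 130·cos20.4° − 3·2.774 = 113.5; c'Δl = 39.95; W sinα = 45.3
Slice 3: Δl = 1.9/cos49.1° = 2.902 m; N'_3 = 54·cos49.1° − 5·2.902 = 20.8; c'Δl = 41.79; W sinα = 40.8
Σc'Δl = 100.5 kN/m; ΣN' = 153.4 kN/m; ΣW sinα = 86.1 kN/m
Resisting = 100.5 + 153.4·tan31.3° = 100.5 + 93.3 = 193.7 kN/m
FS = 193.7 / 86.1 = 2.251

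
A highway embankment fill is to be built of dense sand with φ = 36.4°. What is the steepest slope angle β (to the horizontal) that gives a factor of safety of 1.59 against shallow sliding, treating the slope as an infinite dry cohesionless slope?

β = 24.9°

For an infinite dry cohesionless slope FS = tanφ/tanβ, so tanβ = tanφ / FS.
tanβ = tan36.4° / 1.59 = 0.7373 / 1.59 = 0.4637
β = arctan(0.4637) = 24.88°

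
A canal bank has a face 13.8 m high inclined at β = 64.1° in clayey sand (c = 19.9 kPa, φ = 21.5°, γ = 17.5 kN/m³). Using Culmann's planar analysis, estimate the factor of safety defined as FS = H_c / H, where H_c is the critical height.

FS = 1.05

H_c = (4c/γ) · sinβ cosφ / [1 − cos(β − φ)]
    = (4·19.9/17.5) · sin64.1°·cos21.5° / [1 − cos42.6°]
    = 4.549 · 0.8370 / 0.2639 = 14.43 m
FS = H_c / H = 14.43 / 13.8 = 1.045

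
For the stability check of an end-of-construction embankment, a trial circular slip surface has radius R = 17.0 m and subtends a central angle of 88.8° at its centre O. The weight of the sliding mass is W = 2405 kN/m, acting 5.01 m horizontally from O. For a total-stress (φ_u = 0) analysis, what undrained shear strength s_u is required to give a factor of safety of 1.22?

s_u = 32.8 kPa

FS = s_u·L_a·R / (W·d), so s_u = FS·W·d / (L_a·R).
Arc length L_a = R·θ = 17.0·(88.8°·π/180) = 17.0·1.5499 = 26.35 m
s_u = 1.22·2405·5.01 / (26.35·17.0) = 14699.8 / 447.91 = 32.82 kPa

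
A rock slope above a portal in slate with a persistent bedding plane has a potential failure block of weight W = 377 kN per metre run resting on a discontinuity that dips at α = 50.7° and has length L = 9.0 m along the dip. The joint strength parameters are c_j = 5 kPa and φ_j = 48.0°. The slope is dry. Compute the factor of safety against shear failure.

FS = 1.06

Resolving the block weight along and normal to the plane and applying the Mohr–Coulomb strength on the joint:
N' = W cosα = 377·cos50.7° = 238.8 kN/m
Driving force T = W sinα = 377·sin50.7° = 291.7 kN/m
Resisting force R = c_j·L + N'·tanφ_j = 5·9.0 + 238.8·tan48.0° = 45.0 + 265.2 = 310.2 kN/m
FS = R / T = 310.2 / 291.7 = 1.063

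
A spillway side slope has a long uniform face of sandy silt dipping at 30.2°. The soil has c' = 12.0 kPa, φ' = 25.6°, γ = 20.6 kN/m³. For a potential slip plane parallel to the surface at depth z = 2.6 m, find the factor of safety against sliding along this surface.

FS = 1.34

For an infinite slope with a slip plane parallel to the surface (no pore pressure): FS = [c' + γz cos²β tanφ'] / [γz sinβ cosβ].
γz = 20.6·2.6 = 53.56 kN/m²
Numerator = 12.0 + 53.56·cos²30.2°·tan25.6° = 12.0 + 53.56·0.7470·0.4791 = 31.169 kPa
Denominator = 53.56·sin30.2°·cos30.2° = 53.56·0.5030·0.8643 = 23.285 kPa
FS = 31.169 / 23.285 = 1.339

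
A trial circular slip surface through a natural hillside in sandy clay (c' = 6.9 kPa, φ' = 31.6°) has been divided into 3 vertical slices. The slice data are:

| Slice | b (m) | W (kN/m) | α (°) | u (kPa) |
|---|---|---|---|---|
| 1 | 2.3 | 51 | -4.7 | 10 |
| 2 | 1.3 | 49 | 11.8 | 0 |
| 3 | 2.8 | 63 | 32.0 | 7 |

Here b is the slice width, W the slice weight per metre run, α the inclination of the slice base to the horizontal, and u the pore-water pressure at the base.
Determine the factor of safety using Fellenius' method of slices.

Ordinary method of slices: FS = Σ[c'·Δl_i + (W_i cosα_i − u_i·Δl_i)·tanφ'] / Σ W_i sinα_i, with Δl_i = b_i / cosα_i.
Slice 1: Δl = 2.3/cos(-4.7°) = 2.308 m; N'_1 = 51·cos(-4.7°) − 10·2.308 = 27.8; c'Δl = 15.92; W sinα = -4.2
Slice 2: Δl = 1.3/cos11.8° = 1.328 m; N'_2 = 49·cos11.8° − 0·1.328 = 48.0; c'Δl = 9.16; W sinα = 10.0
Slice 3: Δl = 2.8/cos32.0° = 3.302 m; N'_3 = 63·cos32.0° − 7·3.302 = 30.3; c'Δl = 22.78; W sinα = 33.4
Σc'Δl = 47.9 kN/m; ΣN' = 106.0 kN/m; ΣW sinα = 39.2 kN/m
Resisting = 47.9 + 106.0·tan31.6° = 47.9 + 65.2 = 113.1 kN/m
FS = 113.1 / 39.2 = 2.883

FS = 2.88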